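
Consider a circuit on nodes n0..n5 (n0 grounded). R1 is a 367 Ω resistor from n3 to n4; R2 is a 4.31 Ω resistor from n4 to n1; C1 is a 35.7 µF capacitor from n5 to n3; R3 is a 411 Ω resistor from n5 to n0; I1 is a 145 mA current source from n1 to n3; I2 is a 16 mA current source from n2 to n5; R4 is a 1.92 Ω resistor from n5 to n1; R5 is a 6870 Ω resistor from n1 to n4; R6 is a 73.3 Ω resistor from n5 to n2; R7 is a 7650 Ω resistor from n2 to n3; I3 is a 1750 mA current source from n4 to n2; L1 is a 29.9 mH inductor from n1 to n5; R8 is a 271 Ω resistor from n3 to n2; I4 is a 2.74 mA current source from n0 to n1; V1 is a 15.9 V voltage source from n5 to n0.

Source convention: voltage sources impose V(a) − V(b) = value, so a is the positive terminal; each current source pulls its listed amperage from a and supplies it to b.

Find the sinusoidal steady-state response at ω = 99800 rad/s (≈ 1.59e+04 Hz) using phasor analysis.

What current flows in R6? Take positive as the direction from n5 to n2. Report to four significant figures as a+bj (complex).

-1.355+0.0004142j A

Apply KCL at each of the 5 non-ground nodes and solve the resulting linear system.
Node n1: branches {R2, I1, R4, R5, L1, I4} → V_1 = 12.32-0.003003j
Node n2: branches {I2, R6, R7, I3, R8} → V_2 = 115.2-0.03036j
Node n3: branches {R1, C1, I1, R7, R8} → V_3 = 15.90-0.1388j
Node n4: branches {R1, R2, R5, I3} → V_4 = 4.915-0.004578j
Node n5: branches {C1, R3, I2, R4, R6, L1, V1} → V_5 = 15.90+0.000j
Source currents: i(V1)=-0.03595+0.000j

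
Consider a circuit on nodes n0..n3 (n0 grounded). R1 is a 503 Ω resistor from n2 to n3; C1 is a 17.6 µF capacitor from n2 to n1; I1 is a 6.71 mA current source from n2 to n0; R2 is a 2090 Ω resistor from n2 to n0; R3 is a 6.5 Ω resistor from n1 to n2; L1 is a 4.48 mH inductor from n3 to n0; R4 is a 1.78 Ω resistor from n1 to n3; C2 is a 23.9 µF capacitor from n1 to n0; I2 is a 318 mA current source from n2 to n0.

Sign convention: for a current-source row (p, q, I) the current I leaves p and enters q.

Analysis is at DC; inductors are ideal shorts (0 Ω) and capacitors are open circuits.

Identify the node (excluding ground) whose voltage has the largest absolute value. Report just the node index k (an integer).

Apply KCL at each of the 3 non-ground nodes and solve the resulting linear system.
Node n1: branches {C1, R3, R4, C2} → V_1 = -0.5664
Node n2: branches {R1, C1, I1, R2, R3, I2} → V_2 = -2.635
Node n3: branches {R1, L1, R4} → V_3 = 0.000
Source currents: i(L1)=-0.3234

2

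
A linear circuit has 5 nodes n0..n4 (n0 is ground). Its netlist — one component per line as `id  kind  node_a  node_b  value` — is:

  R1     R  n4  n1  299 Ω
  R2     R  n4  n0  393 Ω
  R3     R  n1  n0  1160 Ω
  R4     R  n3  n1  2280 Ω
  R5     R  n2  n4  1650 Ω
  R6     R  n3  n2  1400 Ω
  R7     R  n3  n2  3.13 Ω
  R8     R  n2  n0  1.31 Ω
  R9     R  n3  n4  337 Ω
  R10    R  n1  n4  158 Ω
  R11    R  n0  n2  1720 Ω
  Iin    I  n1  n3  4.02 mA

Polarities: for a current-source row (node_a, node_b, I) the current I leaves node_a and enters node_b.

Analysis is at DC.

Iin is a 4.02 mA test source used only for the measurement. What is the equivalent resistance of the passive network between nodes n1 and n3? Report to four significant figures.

Element admittances at DC:
  Y(R1) = 0.003344 S between n4,n1
  Y(R2) = 0.002545 S between n4,n0
  Y(R3) = 0.0008621 S between n1,n0
  Y(R4) = 0.0004386 S between n3,n1
  Y(R5) = 0.0006061 S between n2,n4
  Y(R6) = 0.0007143 S between n3,n2
  Y(R7) = 0.3195 S between n3,n2
  Y(R8) = 0.7634 S between n2,n0
  Y(R9) = 0.002967 S between n3,n4
  Y(R10) = 0.006329 S between n1,n4
  Y(R11) = 0.0005814 S between n0,n2
  Iin: injects 0.00402 A into n3 (from n1)
Assemble and solve the 4×4 MNA system:
  V(n1)=-0.7919  V(n2)=0.002503  V(n3)=0.009395  V(n4)=-0.4832

R_eq = 199.3 Ω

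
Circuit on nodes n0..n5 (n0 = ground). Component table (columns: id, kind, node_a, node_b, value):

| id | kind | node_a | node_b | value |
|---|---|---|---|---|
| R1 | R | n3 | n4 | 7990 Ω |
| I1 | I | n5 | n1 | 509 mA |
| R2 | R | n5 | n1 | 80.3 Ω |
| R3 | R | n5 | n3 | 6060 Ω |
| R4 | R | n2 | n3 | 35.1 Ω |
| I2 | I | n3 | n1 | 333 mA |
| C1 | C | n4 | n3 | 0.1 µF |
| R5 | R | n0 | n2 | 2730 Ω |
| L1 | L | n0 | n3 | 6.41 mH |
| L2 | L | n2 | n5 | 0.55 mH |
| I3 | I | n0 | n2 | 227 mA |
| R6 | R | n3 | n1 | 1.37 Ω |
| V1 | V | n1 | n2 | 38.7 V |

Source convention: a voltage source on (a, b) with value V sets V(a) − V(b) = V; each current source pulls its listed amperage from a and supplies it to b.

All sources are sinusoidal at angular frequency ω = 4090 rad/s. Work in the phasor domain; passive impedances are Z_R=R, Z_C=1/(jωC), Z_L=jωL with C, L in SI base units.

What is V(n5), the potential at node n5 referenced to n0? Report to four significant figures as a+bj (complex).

Element admittances at ω=4090 rad/s:
  Y(R1) = 0.0001252+0.000j S between n3,n4
  I1: injects 0.509 A into n1 (from n5)
  Y(R2) = 0.01245+0.000j S between n5,n1
  Y(R3) = 0.0001650+0.000j S between n5,n3
  Y(R4) = 0.02849+0.000j S between n2,n3
  I2: injects 0.333 A into n1 (from n3)
  Y(C1) = 0.000+0.0004090j S between n4,n3
  Y(R5) = 0.0003663+0.000j S between n0,n2
  Y(L1) = 0.000-0.03814j S between n0,n3
  Y(L2) = 0.000-0.4445j S between n2,n5
  I3: injects 0.227 A into n2 (from n0)
  Y(R6) = 0.7299+0.000j S between n3,n1
  V1: constraint V(n1)−V(n2) = 38.7
Assemble and solve the 6×6 MNA system:
  V(n1)=2.278+6.298j  V(n2)=-36.42+6.298j  V(n3)=0.06048+6.301j  V(n4)=0.06048+6.301j  V(n5)=-36.42+6.251j
  i(V1)=-1.259+0.001623j

-36.42+6.251j V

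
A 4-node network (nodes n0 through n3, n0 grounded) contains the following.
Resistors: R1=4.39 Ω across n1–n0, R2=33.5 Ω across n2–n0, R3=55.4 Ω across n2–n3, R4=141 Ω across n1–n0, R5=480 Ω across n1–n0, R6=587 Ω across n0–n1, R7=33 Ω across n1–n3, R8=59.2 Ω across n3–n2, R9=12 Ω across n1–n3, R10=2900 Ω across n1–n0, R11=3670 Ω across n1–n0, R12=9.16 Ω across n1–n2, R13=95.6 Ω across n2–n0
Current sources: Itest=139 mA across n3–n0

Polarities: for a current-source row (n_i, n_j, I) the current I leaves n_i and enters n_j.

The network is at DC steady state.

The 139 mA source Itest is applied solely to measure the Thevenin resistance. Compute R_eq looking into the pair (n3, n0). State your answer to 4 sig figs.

R_eq = 10.36 Ω

Element admittances at DC:
  Y(R1) = 0.2278 S between n1,n0
  Y(R2) = 0.02985 S between n2,n0
  Y(R3) = 0.01805 S between n2,n3
  Y(R4) = 0.007092 S between n1,n0
  Y(R5) = 0.002083 S between n1,n0
  Y(R6) = 0.001704 S between n0,n1
  Y(R7) = 0.03030 S between n1,n3
  Y(R8) = 0.01689 S between n3,n2
  Y(R9) = 0.08333 S between n1,n3
  Y(R10) = 0.0003448 S between n1,n0
  Y(R11) = 0.0002725 S between n1,n0
  Y(R12) = 0.1092 S between n1,n2
  Y(R13) = 0.01046 S between n2,n0
  Itest: injects 0.139 A into n0 (from n3)
Assemble and solve the 3×3 MNA system:
  V(n1)=-0.4864  V(n2)=-0.5607  V(n3)=-1.439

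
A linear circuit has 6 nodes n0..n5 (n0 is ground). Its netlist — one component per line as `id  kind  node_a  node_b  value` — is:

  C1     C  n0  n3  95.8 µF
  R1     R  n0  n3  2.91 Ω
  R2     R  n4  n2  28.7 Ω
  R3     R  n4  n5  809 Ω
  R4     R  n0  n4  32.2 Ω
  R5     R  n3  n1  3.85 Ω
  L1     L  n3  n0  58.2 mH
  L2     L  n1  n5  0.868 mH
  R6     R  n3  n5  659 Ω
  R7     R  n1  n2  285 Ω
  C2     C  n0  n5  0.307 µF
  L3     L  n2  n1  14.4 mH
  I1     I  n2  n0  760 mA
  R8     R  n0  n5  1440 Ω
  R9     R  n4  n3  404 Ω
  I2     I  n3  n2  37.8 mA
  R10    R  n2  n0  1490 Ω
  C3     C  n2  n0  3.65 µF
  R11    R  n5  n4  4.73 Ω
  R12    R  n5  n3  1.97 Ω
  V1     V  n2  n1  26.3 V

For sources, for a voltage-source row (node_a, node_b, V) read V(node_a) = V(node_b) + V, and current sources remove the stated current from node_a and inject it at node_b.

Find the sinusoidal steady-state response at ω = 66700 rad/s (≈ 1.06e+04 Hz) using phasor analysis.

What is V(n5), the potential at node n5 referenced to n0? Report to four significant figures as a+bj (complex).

MNA unknowns: 5 node voltages V₁..V_5 plus 1 source current (V1)
C1: Y=0.000+6.390j on G[0,3]
R1: Y=0.3436+0.000j on G[0,3]
R2: Y=0.03484+0.000j on G[4,2]
R3: Y=0.001236+0.000j on G[4,5]
R4: Y=0.03106+0.000j on G[0,4]
R5: Y=0.2597+0.000j on G[3,1]
L1: Y=0.000-0.0002576j on G[3,0]
L2: Y=0.000-0.01727j on G[1,5]
R6: Y=0.001517+0.000j on G[3,5]
R7: Y=0.003509+0.000j on G[1,2]
C2: Y=0.000+0.02048j on G[0,5]
L3: Y=0.000-0.001041j on G[2,1]
I1: z[2]−=0.76, z[0]+=0.76
R8: Y=0.0006944+0.000j on G[0,5]
R9: Y=0.002475+0.000j on G[4,3]
I2: z[3]−=0.0378, z[2]+=0.0378
R10: Y=0.0006711+0.000j on G[2,0]
C3: Y=0.000+0.2435j on G[2,0]
R11: Y=0.2114+0.000j on G[5,4]
R12: Y=0.5076+0.000j on G[5,3]
V1: row V2−V1=26.3, i_V1 at 2,1
solve → V1=-14.00-10.63j, V2=12.30-10.63j, V3=-0.4893+0.5043j, V4=1.376-1.017j, V5=-0.1922+0.3915j
aux → i_V1=-3.791-2.626j

-0.1922+0.3915j V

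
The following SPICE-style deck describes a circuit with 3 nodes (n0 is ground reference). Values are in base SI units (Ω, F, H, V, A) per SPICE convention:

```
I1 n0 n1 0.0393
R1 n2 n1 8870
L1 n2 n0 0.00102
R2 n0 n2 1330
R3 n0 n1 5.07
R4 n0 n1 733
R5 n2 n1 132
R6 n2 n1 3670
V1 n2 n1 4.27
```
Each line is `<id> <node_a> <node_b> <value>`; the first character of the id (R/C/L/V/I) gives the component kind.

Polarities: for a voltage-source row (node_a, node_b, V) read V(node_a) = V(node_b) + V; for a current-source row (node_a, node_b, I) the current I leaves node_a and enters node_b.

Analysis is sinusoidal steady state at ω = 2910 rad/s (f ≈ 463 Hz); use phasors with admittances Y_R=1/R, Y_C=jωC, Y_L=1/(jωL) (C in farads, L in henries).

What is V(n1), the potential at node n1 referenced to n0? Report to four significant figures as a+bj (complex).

-3.116+1.951j V

MNA unknowns: 2 node voltages V₁..V_2 plus 1 source current (V1)
I1: z[0]−=0.0393, z[1]+=0.0393
R1: Y=0.0001127+0.000j on G[2,1]
L1: Y=0.000-0.3369j on G[2,0]
R2: Y=0.0007519+0.000j on G[0,2]
R3: Y=0.1972+0.000j on G[0,1]
R4: Y=0.001364+0.000j on G[0,1]
R5: Y=0.007576+0.000j on G[2,1]
R6: Y=0.0002725+0.000j on G[2,1]
V1: row V2−V1=4.27, i_V1 at 2,1
solve → V1=-3.116+1.951j, V2=1.154+1.951j
aux → i_V1=-0.6921+0.3874j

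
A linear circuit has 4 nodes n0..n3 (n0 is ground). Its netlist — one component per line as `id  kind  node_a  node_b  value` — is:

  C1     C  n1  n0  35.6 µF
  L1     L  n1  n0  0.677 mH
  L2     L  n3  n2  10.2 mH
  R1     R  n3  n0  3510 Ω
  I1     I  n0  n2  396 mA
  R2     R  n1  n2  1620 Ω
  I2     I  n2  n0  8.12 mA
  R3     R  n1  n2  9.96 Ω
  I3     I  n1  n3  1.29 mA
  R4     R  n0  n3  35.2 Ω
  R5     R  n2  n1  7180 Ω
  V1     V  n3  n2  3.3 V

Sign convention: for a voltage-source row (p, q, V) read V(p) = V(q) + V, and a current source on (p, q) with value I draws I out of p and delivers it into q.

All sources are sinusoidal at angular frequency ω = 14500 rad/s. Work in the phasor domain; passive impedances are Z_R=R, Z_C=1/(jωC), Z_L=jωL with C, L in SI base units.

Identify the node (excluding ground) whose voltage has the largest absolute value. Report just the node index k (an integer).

Element admittances at ω=14500 rad/s:
  Y(C1) = 0.000+0.5162j S between n1,n0
  Y(L1) = 0.000-0.1019j S between n1,n0
  Y(L2) = 0.000-0.006761j S between n3,n2
  Y(R1) = 0.0002849+0.000j S between n3,n0
  I1: injects 0.396 A into n2 (from n0)
  Y(R2) = 0.0006173+0.000j S between n1,n2
  I2: injects 0.00812 A into n0 (from n2)
  Y(R3) = 0.1004+0.000j S between n1,n2
  I3: injects 0.00129 A into n3 (from n1)
  Y(R4) = 0.02841+0.000j S between n0,n3
  Y(R5) = 0.0001393+0.000j S between n2,n1
  V1: constraint V(n3)−V(n2) = 3.3
Assemble and solve the 4×4 MNA system:
  V(n1)=0.02962-0.5490j  V(n2)=2.291-0.4277j  V(n3)=5.591-0.4277j
  i(V1)=-0.1591+0.03458j

3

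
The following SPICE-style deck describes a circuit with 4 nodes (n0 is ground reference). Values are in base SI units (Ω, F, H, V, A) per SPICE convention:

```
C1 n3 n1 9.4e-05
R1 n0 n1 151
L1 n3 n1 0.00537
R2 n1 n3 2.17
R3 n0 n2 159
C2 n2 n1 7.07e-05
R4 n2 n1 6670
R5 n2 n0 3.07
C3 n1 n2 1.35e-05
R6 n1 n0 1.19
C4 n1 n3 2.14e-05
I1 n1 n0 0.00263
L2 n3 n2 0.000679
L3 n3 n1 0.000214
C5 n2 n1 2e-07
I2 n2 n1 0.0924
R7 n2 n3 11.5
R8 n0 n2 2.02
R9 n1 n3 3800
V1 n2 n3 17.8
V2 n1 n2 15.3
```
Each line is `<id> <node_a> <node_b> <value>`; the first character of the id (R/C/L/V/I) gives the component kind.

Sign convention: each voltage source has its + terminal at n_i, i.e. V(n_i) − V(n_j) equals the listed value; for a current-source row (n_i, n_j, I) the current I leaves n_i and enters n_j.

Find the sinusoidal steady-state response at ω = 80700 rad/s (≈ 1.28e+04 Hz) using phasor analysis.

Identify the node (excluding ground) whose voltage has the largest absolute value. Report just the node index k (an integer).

Apply KCL at each of the 3 non-ground nodes and solve the resulting linear system.
Node n1: branches {C1, R1, L1, R2, C2, R4, C3, R6, C4, I1, L3, C5, I2, R9, V2} → V_1 = 7.558+0.000j
Node n2: branches {R3, C2, R4, R5, C3, L2, C5, I2, R7, R8, V1, V2} → V_2 = -7.742+0.000j
Node n3: branches {C1, L1, R2, C4, L2, L3, R7, R9, V1} → V_3 = -25.54+0.000j
Source currents: i(V1)=-16.81-305.9j, i(V2)=-21.58-410.5j

3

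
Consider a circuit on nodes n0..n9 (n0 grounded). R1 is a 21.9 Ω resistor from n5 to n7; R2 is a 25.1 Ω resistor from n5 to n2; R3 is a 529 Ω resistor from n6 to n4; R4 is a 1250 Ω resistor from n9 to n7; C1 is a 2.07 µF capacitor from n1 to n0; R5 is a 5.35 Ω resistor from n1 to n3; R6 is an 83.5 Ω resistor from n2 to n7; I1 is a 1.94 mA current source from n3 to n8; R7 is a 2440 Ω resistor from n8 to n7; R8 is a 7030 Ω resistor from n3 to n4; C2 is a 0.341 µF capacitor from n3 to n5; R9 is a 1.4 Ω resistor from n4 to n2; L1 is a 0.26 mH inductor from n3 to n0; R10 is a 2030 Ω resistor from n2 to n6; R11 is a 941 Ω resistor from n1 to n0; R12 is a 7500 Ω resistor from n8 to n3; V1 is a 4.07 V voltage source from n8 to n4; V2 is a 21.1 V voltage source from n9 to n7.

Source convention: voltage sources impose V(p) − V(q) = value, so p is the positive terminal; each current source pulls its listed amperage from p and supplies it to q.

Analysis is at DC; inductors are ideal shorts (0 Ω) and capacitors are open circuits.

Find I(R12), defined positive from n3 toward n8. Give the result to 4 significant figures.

Apply KCL at each of the 9 non-ground nodes and solve the resulting linear system.
Node n1: branches {C1, R5, R11} → V_1 = 0.000
Node n2: branches {R2, R6, R9, R10} → V_2 = 5.073
Node n3: branches {R5, I1, R8, C2, L1, R12} → V_3 = 0.000
Node n4: branches {R3, R8, R9, V1} → V_4 = 5.071
Node n5: branches {R1, R2, C2} → V_5 = 5.099
Node n6: branches {R3, R10} → V_6 = 5.071
Node n7: branches {R1, R4, R6, R7, V2} → V_7 = 5.122
Node n8: branches {I1, R7, R12, V1} → V_8 = 9.141
Node n9: branches {R4, V2} → V_9 = 26.22
Source currents: i(L1)=0.000, i(V1)=-0.0009255, i(V2)=-0.01688

-0.001219 A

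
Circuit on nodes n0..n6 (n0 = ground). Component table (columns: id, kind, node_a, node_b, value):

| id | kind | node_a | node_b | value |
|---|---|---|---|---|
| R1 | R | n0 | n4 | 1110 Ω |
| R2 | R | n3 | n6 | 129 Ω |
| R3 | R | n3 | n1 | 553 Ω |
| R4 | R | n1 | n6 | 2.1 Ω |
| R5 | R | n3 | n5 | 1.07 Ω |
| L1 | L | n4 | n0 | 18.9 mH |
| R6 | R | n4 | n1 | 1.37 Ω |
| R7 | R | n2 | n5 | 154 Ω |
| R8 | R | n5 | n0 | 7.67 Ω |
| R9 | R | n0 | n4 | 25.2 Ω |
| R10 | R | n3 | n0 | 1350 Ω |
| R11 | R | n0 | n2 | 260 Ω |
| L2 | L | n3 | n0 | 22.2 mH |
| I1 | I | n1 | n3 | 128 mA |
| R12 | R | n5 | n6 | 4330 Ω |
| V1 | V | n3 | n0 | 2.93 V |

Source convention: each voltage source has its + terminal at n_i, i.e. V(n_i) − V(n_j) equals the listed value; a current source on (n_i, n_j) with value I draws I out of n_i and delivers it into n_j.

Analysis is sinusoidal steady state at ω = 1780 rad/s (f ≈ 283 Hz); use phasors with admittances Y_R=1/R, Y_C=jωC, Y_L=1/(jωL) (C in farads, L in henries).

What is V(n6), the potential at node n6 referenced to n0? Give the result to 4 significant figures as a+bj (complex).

MNA unknowns: 6 node voltages V₁..V_6 plus 1 source current (V1)
R1: Y=0.0009009+0.000j on G[0,4]
R2: Y=0.007752+0.000j on G[3,6]
R3: Y=0.001808+0.000j on G[3,1]
R4: Y=0.4762+0.000j on G[1,6]
R5: Y=0.9346+0.000j on G[3,5]
L1: Y=0.000-0.02972j on G[4,0]
R6: Y=0.7299+0.000j on G[4,1]
R7: Y=0.006494+0.000j on G[2,5]
R8: Y=0.1304+0.000j on G[5,0]
R9: Y=0.03968+0.000j on G[0,4]
R10: Y=0.0007407+0.000j on G[3,0]
R11: Y=0.003846+0.000j on G[0,2]
L2: Y=0.000-0.02531j on G[3,0]
I1: z[1]−=0.128, z[3]+=0.128
R12: Y=0.0002309+0.000j on G[5,6]
V1: row V3−V0=2.93, i_V1 at 3,0
solve → V1=-1.570-0.8509j, V2=1.611-0.0001137j, V3=2.930+0.000j, V4=-1.454-0.8621j, V5=2.565-0.0001810j, V6=-1.496-0.8369j
aux → i_V1=-0.2581+0.06595j

-1.496-0.8369j V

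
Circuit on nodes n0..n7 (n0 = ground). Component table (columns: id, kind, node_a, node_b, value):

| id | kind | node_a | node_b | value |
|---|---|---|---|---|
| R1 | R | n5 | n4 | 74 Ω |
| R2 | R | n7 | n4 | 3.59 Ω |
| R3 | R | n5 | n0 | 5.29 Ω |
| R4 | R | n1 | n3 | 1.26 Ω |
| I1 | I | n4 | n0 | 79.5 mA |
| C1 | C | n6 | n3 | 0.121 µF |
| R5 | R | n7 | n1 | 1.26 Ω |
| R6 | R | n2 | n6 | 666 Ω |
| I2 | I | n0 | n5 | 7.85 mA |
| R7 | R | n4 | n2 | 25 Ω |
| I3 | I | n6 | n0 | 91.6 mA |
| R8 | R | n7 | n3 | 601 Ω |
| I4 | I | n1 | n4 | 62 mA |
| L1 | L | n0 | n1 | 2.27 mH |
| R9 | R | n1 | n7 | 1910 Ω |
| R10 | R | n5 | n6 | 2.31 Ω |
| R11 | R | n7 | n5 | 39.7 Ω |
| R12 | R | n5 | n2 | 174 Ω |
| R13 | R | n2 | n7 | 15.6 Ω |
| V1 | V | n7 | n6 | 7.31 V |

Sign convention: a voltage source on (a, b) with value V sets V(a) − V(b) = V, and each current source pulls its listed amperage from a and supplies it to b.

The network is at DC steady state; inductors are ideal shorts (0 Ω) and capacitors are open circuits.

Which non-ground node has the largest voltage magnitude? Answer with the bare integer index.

Element admittances at DC:
  Y(R1) = 0.01351 S between n5,n4
  Y(R2) = 0.2786 S between n7,n4
  Y(R3) = 0.1890 S between n5,n0
  Y(R4) = 0.7937 S between n1,n3
  I1: injects 0.0795 A into n0 (from n4)
  Y(C1) = 0.000 S between n6,n3
  Y(R5) = 0.7937 S between n7,n1
  Y(R6) = 0.001502 S between n2,n6
  I2: injects 0.00785 A into n5 (from n0)
  Y(R7) = 0.04000 S between n4,n2
  I3: injects 0.0916 A into n0 (from n6)
  Y(R8) = 0.001664 S between n7,n3
  I4: injects 0.062 A into n4 (from n1)
  L1: short n0↔n1 (DC inductor)
  Y(R9) = 0.0005236 S between n1,n7
  Y(R10) = 0.4329 S between n5,n6
  Y(R11) = 0.02519 S between n7,n5
  Y(R12) = 0.005747 S between n5,n2
  Y(R13) = 0.06410 S between n2,n7
  V1: constraint V(n7)−V(n6) = 7.31
Assemble and solve the 9×9 MNA system:
  V(n1)=0.000  V(n2)=0.3867  V(n3)=0.001789  V(n4)=0.5428  V(n5)=-4.135  V(n6)=-6.455  V(n7)=0.8549
  i(L1)=-0.6184  i(V1)=-0.9231

6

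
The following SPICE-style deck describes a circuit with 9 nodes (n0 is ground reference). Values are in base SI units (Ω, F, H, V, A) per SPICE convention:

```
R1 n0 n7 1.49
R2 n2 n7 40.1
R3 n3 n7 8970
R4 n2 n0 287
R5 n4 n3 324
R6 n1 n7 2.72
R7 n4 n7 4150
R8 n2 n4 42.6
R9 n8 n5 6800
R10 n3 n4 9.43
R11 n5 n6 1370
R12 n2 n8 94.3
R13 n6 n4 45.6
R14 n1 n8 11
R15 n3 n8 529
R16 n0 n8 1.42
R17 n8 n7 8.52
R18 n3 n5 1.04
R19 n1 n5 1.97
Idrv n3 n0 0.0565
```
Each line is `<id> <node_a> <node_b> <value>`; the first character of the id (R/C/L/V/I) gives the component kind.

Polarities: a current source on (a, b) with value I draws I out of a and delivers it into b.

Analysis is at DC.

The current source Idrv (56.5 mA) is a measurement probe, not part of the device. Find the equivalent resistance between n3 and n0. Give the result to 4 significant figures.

R_eq = 5.692 Ω

Element admittances at DC:
  Y(R1) = 0.6711 S between n0,n7
  Y(R2) = 0.02494 S between n2,n7
  Y(R3) = 0.0001115 S between n3,n7
  Y(R4) = 0.003484 S between n2,n0
  Y(R5) = 0.003086 S between n4,n3
  Y(R6) = 0.3676 S between n1,n7
  Y(R7) = 0.0002410 S between n4,n7
  Y(R8) = 0.02347 S between n2,n4
  Y(R9) = 0.0001471 S between n8,n5
  Y(R10) = 0.1060 S between n3,n4
  Y(R11) = 0.0007299 S between n5,n6
  Y(R12) = 0.01060 S between n2,n8
  Y(R13) = 0.02193 S between n6,n4
  Y(R14) = 0.09091 S between n1,n8
  Y(R15) = 0.001890 S between n3,n8
  Y(R16) = 0.7042 S between n0,n8
  Y(R17) = 0.1174 S between n8,n7
  Y(R18) = 0.9615 S between n3,n5
  Y(R19) = 0.5076 S between n1,n5
  Idrv: injects 0.0565 A into n0 (from n3)
Assemble and solve the 8×8 MNA system:
  V(n1)=-0.1644  V(n2)=-0.1351  V(n3)=-0.3216  V(n4)=-0.2881  V(n5)=-0.2673  V(n6)=-0.2874  V(n7)=-0.05664  V(n8)=-0.02559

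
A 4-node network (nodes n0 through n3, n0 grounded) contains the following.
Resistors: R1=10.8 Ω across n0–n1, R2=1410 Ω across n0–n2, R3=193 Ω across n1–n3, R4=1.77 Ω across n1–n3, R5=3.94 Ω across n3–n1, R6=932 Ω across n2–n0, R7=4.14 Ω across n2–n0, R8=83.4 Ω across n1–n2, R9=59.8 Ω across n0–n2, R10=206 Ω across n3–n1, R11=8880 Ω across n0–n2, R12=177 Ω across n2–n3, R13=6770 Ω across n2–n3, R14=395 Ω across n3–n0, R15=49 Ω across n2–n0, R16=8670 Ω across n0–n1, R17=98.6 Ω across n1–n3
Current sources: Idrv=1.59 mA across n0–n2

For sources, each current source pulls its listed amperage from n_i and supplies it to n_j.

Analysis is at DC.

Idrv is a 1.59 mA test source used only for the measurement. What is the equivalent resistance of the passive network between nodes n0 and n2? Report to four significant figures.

Apply KCL at each of the 3 non-ground nodes and solve the resulting linear system.
Node n1: branches {R1, R3, R4, R5, R8, R10, R16, R17} → V_1 = 0.0008446
Node n2: branches {R2, R6, R7, R8, R9, R11, R12, R13, R15, Idrv} → V_2 = 0.005380
Node n3: branches {R3, R4, R5, R10, R12, R13, R14, R17} → V_3 = 0.0008731

R_eq = 3.384 Ω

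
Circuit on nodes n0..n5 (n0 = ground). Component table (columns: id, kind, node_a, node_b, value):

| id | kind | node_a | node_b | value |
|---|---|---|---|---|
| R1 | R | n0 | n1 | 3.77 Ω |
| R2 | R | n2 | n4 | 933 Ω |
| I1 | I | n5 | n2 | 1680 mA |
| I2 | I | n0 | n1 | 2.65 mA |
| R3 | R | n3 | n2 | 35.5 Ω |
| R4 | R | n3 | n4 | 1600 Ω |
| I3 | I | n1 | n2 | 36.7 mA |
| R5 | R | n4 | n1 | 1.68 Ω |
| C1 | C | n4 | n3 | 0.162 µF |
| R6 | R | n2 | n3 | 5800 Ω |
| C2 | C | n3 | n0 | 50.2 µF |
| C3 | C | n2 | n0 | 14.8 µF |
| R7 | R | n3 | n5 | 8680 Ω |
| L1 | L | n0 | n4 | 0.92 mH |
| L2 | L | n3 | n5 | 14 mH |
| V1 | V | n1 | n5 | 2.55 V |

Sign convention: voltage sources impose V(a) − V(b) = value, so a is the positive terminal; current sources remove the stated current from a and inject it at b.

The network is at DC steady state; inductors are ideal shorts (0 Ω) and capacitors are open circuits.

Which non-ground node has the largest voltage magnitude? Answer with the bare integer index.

Apply KCL at each of the 5 non-ground nodes and solve the resulting linear system.
Node n1: branches {R1, I2, I3, R5, V1} → V_1 = -0.06458
Node n2: branches {R2, I1, R3, I3, R6, C3} → V_2 = 55.85
Node n3: branches {R3, R4, C1, R6, C2, R7, L2} → V_3 = -2.615
Node n4: branches {R2, R4, R5, C1, L1} → V_4 = 0.000
Node n5: branches {I1, R7, L2, V1} → V_5 = -2.615
Source currents: i(L1)=-0.01978, i(L2)=1.658, i(V1)=0.02152

2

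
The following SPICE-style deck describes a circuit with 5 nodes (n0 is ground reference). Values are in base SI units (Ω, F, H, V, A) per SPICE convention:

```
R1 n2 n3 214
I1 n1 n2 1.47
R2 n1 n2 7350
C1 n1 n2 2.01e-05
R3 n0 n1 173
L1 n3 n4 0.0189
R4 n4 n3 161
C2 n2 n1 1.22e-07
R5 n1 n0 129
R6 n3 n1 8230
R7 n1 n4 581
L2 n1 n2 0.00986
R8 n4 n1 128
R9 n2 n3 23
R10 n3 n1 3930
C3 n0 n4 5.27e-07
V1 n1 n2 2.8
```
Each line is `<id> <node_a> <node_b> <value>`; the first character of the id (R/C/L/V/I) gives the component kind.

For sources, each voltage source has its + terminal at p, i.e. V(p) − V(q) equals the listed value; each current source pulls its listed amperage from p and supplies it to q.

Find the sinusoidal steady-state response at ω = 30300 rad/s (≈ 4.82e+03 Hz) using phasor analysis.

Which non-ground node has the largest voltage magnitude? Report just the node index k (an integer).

2

MNA unknowns: 4 node voltages V₁..V_4 plus 1 source current (V1)
R1: Y=0.004673+0.000j on G[2,3]
I1: z[1]−=1.47, z[2]+=1.47
R2: Y=0.0001361+0.000j on G[1,2]
C1: Y=0.000+0.6090j on G[1,2]
R3: Y=0.005780+0.000j on G[0,1]
L1: Y=0.000-0.001746j on G[3,4]
R4: Y=0.006211+0.000j on G[4,3]
C2: Y=0.000+0.003697j on G[2,1]
R5: Y=0.007752+0.000j on G[1,0]
R6: Y=0.0001215+0.000j on G[3,1]
R7: Y=0.001721+0.000j on G[1,4]
L2: Y=0.000-0.003347j on G[1,2]
R8: Y=0.007812+0.000j on G[4,1]
R9: Y=0.04348+0.000j on G[2,3]
R10: Y=0.0002545+0.000j on G[3,1]
C3: Y=0.000+0.01597j on G[0,4]
V1: row V1−V2=2.8, i_V1 at 1,2
solve → V1=0.5002+0.1192j, V2=-2.300+0.1192j, V3=-2.020+0.09250j, V4=-0.1010+0.4239j
aux → i_V1=-1.484-1.705j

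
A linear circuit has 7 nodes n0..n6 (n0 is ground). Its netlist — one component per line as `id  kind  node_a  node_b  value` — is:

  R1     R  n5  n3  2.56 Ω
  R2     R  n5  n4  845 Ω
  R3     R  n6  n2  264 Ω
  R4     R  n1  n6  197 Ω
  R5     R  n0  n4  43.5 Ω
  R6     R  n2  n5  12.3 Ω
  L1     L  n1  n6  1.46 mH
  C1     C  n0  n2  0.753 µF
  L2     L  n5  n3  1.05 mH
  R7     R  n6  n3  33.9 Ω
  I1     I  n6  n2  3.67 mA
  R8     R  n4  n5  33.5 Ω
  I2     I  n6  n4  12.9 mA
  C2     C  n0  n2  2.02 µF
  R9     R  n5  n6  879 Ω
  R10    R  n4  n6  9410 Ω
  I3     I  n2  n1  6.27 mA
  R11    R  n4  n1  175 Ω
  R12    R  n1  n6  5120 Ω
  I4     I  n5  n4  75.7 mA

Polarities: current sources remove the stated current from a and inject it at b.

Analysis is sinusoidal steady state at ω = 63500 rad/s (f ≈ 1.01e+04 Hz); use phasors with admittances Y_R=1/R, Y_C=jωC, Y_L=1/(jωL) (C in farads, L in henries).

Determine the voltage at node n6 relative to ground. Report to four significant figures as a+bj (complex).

-0.4349+0.02704j V

Element admittances at ω=63500 rad/s:
  Y(R1) = 0.3906+0.000j S between n5,n3
  Y(R2) = 0.001183+0.000j S between n5,n4
  Y(R3) = 0.003788+0.000j S between n6,n2
  Y(R4) = 0.005076+0.000j S between n1,n6
  Y(R5) = 0.02299+0.000j S between n0,n4
  Y(R6) = 0.08130+0.000j S between n2,n5
  Y(L1) = 0.000-0.01079j S between n1,n6
  Y(C1) = 0.000+0.04782j S between n0,n2
  Y(L2) = 0.000-0.01500j S between n5,n3
  Y(R7) = 0.02950+0.000j S between n6,n3
  I1: injects 0.00367 A into n2 (from n6)
  Y(R8) = 0.02985+0.000j S between n4,n5
  I2: injects 0.0129 A into n4 (from n6)
  Y(C2) = 0.000+0.1283j S between n0,n2
  Y(R9) = 0.001138+0.000j S between n5,n6
  Y(R10) = 0.0001063+0.000j S between n4,n6
  I3: injects 0.00627 A into n1 (from n2)
  Y(R11) = 0.005714+0.000j S between n4,n1
  Y(R12) = 0.0001953+0.000j S between n1,n6
  I4: injects 0.0757 A into n4 (from n5)
Assemble and solve the 6×6 MNA system:
  V(n1)=0.2913+0.8033j  V(n2)=-0.01939+0.1735j  V(n3)=-0.3500+0.1303j  V(n4)=1.329+0.1485j  V(n5)=-0.3439+0.1384j  V(n6)=-0.4349+0.02704j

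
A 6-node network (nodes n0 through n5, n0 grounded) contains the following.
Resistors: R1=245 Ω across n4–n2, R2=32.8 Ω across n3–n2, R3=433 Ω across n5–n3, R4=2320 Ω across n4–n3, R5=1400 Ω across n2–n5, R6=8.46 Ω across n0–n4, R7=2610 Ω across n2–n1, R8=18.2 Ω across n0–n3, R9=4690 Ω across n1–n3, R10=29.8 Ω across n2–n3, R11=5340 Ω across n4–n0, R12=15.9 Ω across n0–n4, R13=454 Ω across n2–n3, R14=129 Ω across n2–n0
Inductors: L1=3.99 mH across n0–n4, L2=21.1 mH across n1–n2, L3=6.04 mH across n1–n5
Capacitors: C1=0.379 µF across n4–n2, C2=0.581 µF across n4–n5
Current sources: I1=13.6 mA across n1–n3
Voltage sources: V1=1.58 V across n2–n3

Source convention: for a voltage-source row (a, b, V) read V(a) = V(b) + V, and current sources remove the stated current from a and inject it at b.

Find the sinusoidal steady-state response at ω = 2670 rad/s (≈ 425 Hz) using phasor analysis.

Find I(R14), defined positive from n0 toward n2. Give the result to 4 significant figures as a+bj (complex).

MNA unknowns: 5 node voltages V₁..V_5 plus 1 source current (V1)
R1: Y=0.004082+0.000j on G[4,2]
L1: Y=0.000-0.09387j on G[0,4]
R2: Y=0.03049+0.000j on G[3,2]
R3: Y=0.002309+0.000j on G[5,3]
R4: Y=0.0004310+0.000j on G[4,3]
C1: Y=0.000+0.001012j on G[4,2]
R5: Y=0.0007143+0.000j on G[2,5]
R6: Y=0.1182+0.000j on G[0,4]
R7: Y=0.0003831+0.000j on G[2,1]
R8: Y=0.05495+0.000j on G[0,3]
I1: z[1]−=0.0136, z[3]+=0.0136
R9: Y=0.0002132+0.000j on G[1,3]
C2: Y=0.000+0.001551j on G[4,5]
L2: Y=0.000-0.01775j on G[1,2]
R10: Y=0.03356+0.000j on G[2,3]
R11: Y=0.0001873+0.000j on G[4,0]
R12: Y=0.06289+0.000j on G[0,4]
L3: Y=0.000-0.06201j on G[1,5]
R13: Y=0.002203+0.000j on G[2,3]
R14: Y=0.007752+0.000j on G[2,0]
V1: row V2−V3=1.58, i_V1 at 2,3
solve → V1=1.138-1.106j, V2=1.274-0.04206j, V3=-0.3056-0.04206j, V4=0.02414+0.02705j, V5=1.110-1.188j
aux → i_V1=-0.1388+0.0005314j

-0.009879+0.0003261j A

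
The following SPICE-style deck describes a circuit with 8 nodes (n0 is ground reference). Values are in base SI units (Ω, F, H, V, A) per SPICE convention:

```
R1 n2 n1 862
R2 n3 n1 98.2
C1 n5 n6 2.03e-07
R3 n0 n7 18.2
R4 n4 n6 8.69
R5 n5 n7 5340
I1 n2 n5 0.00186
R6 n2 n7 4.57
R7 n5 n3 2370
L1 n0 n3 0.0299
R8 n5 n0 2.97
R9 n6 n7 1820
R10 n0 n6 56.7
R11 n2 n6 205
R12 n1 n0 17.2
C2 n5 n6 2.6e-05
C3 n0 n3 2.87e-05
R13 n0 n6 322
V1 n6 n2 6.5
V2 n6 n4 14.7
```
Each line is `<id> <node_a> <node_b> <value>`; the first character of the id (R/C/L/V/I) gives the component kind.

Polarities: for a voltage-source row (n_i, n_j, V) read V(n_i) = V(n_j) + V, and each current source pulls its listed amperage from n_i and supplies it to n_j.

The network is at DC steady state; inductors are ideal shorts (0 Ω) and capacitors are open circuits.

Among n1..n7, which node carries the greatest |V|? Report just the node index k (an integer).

Apply KCL at each of the 7 non-ground nodes and solve the resulting linear system.
Node n1: branches {R1, R2, R12} → V_1 = -0.03479
Node n2: branches {R1, I1, R6, R11, V1} → V_2 = -2.084
Node n3: branches {R2, R7, L1, C3} → V_3 = 0.000
Node n4: branches {R4, V2} → V_4 = -10.28
Node n5: branches {C1, R5, I1, R7, R8, C2} → V_5 = 0.004597
Node n6: branches {C1, R4, R9, R10, R11, C2, R13, V1, V2} → V_6 = 4.416
Node n7: branches {R3, R5, R6, R9} → V_7 = -1.652
Source currents: i(L1)=0.0003523, i(V1)=-0.1266, i(V2)=-1.692

4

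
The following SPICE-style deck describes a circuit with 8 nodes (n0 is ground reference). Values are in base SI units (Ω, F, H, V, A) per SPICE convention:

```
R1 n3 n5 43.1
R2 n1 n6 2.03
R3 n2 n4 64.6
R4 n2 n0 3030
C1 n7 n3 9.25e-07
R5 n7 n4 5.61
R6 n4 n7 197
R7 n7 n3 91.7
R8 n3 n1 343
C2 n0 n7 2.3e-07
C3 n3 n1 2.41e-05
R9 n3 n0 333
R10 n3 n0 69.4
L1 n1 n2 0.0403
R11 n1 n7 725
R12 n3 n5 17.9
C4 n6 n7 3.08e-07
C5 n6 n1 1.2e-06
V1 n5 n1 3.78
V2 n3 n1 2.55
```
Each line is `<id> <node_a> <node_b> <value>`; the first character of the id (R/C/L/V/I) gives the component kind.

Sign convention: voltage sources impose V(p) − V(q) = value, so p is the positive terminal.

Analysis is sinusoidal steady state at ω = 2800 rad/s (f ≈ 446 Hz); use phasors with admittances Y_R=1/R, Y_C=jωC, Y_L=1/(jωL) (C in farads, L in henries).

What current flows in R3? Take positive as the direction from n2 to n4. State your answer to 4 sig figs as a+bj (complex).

-0.01064+0.007525j A

Element admittances at ω=2800 rad/s:
  Y(R1) = 0.02320+0.000j S between n3,n5
  Y(R2) = 0.4926+0.000j S between n1,n6
  Y(R3) = 0.01548+0.000j S between n2,n4
  Y(R4) = 0.0003300+0.000j S between n2,n0
  Y(C1) = 0.000+0.002590j S between n7,n3
  Y(R5) = 0.1783+0.000j S between n7,n4
  Y(R6) = 0.005076+0.000j S between n4,n7
  Y(R7) = 0.01091+0.000j S between n7,n3
  Y(R8) = 0.002915+0.000j S between n3,n1
  Y(C2) = 0.000+0.0006440j S between n0,n7
  Y(C3) = 0.000+0.06748j S between n3,n1
  Y(R9) = 0.003003+0.000j S between n3,n0
  Y(R10) = 0.01441+0.000j S between n3,n0
  Y(L1) = 0.000-0.008862j S between n1,n2
  Y(R11) = 0.001379+0.000j S between n1,n7
  Y(R12) = 0.05587+0.000j S between n3,n5
  Y(C4) = 0.000+0.0008624j S between n6,n7
  Y(C5) = 0.000+0.003360j S between n6,n1
  V1: constraint V(n5)−V(n1) = 3.78
  V2: constraint V(n3)−V(n1) = 2.55
Assemble and solve the 9×9 MNA system:
  V(n1)=-2.492+0.007421j  V(n2)=-1.596+1.268j  V(n3)=0.05764+0.007421j  V(n4)=-0.9084+0.7817j  V(n5)=1.288+0.007421j  V(n6)=-2.494+0.01031j  V(n7)=-0.8504+0.7407j
  i(V1)=-0.09725+0.000j  i(V2)=0.07701-0.1666j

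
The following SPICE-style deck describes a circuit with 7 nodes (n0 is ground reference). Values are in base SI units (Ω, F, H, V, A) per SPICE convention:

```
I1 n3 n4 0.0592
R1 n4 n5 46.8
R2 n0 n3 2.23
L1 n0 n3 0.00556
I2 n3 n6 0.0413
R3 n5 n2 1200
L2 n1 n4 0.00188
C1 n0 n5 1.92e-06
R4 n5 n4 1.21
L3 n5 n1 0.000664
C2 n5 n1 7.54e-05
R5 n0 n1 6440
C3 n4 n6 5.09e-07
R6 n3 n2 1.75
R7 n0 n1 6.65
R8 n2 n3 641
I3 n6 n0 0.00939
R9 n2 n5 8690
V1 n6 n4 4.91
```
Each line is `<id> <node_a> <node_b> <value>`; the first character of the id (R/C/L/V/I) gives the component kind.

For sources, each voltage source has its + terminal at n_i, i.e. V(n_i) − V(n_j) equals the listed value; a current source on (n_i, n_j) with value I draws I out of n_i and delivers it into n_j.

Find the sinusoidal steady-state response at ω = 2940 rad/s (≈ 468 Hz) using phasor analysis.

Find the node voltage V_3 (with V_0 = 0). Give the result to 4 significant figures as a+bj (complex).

-0.2184-0.02938j V

Apply KCL at each of the 6 non-ground nodes and solve the resulting linear system.
Node n1: branches {L2, L3, C2, R5, R7} → V_1 = 0.6064-0.02332j
Node n2: branches {R3, R6, R8, R9} → V_2 = -0.2171-0.02906j
Node n3: branches {I1, R2, L1, I2, R6, R8} → V_3 = -0.2184-0.02938j
Node n4: branches {I1, R1, L2, R4, C3, V1} → V_4 = 0.6538+0.1765j
Node n5: branches {R1, R3, C1, R4, L3, C2, R9} → V_5 = 0.5890+0.1664j
Node n6: branches {I2, C3, I3, V1} → V_6 = 5.564+0.1765j
Source currents: i(V1)=0.03191-0.007348j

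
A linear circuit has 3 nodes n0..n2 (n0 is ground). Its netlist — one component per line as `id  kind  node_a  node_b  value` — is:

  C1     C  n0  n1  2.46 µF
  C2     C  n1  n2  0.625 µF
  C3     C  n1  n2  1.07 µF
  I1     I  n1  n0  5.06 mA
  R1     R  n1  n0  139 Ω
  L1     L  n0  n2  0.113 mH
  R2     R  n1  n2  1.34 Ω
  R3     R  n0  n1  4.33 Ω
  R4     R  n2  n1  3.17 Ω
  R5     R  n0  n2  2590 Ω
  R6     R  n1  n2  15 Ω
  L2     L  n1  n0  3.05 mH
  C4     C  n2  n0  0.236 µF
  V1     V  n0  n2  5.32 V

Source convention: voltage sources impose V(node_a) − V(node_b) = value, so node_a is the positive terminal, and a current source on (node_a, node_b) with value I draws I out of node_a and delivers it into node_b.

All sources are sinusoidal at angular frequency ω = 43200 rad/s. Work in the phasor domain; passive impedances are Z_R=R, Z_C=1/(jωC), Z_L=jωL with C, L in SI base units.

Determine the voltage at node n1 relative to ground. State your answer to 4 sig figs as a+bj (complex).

MNA unknowns: 2 node voltages V₁..V_2 plus 1 source current (V1)
C1: Y=0.000+0.1063j on G[0,1]
C2: Y=0.000+0.02700j on G[1,2]
C3: Y=0.000+0.04622j on G[1,2]
I1: z[1]−=0.00506, z[0]+=0.00506
R1: Y=0.007194+0.000j on G[1,0]
L1: Y=0.000-0.2049j on G[0,2]
R2: Y=0.7463+0.000j on G[1,2]
R3: Y=0.2309+0.000j on G[0,1]
R4: Y=0.3155+0.000j on G[2,1]
R5: Y=0.0003861+0.000j on G[0,2]
R6: Y=0.06667+0.000j on G[1,2]
L2: Y=0.000-0.007590j on G[1,0]
C4: Y=0.000+0.01020j on G[2,0]
V1: row V0−V2=5.32, i_V1 at 0,2
solve → V1=-4.363+0.2638j, V2=-5.320+0.000j
aux → i_V1=-1.062+0.6678j

-4.363+0.2638j V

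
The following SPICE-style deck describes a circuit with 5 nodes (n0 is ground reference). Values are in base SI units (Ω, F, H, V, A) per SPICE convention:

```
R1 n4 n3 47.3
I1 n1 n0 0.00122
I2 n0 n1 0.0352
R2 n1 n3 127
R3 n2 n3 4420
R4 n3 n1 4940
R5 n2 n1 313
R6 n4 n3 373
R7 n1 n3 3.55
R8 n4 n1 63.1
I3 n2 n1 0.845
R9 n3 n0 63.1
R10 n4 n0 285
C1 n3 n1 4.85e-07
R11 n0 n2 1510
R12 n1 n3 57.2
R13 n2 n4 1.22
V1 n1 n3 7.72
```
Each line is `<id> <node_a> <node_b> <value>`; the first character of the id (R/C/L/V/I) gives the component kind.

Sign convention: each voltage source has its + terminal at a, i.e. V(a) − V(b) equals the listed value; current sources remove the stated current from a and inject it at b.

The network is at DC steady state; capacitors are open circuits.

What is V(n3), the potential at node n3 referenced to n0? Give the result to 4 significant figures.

Element admittances at DC:
  Y(R1) = 0.02114 S between n4,n3
  I1: injects 0.00122 A into n0 (from n1)
  I2: injects 0.0352 A into n1 (from n0)
  Y(R2) = 0.007874 S between n1,n3
  Y(R3) = 0.0002262 S between n2,n3
  Y(R4) = 0.0002024 S between n3,n1
  Y(R5) = 0.003195 S between n2,n1
  Y(R6) = 0.002681 S between n4,n3
  Y(R7) = 0.2817 S between n1,n3
  Y(R8) = 0.01585 S between n4,n1
  I3: injects 0.845 A into n1 (from n2)
  Y(R9) = 0.01585 S between n3,n0
  Y(R10) = 0.003509 S between n4,n0
  Y(C1) = 0.000 S between n3,n1
  Y(R11) = 0.0006623 S between n0,n2
  Y(R12) = 0.01748 S between n1,n3
  Y(R13) = 0.8197 S between n2,n4
  V1: constraint V(n1)−V(n3) = 7.72
Assemble and solve the 5×5 MNA system:
  V(n1)=12.60  V(n2)=-11.17  V(n3)=4.878  V(n4)=-10.24
  i(V1)=-1.931

4.878 V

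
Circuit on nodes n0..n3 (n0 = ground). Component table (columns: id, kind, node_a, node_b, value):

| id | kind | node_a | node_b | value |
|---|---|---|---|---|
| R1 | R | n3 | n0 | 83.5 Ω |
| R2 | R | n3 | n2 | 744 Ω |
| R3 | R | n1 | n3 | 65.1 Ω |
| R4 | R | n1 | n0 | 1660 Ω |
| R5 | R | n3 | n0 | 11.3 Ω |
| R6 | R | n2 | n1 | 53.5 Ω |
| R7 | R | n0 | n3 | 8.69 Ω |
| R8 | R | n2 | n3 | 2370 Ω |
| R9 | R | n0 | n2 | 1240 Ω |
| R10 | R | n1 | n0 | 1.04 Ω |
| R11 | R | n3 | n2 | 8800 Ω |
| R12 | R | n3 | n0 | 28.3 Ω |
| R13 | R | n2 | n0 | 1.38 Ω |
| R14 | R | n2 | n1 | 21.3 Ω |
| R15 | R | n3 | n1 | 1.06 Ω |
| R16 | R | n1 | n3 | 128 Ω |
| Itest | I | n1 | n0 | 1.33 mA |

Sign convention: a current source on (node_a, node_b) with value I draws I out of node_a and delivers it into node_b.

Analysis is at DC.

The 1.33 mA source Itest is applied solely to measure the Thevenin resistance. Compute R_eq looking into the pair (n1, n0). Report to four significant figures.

R_eq = 0.8180 Ω

Apply KCL at each of the 3 non-ground nodes and solve the resulting linear system.
Node n1: branches {R3, R4, R6, R10, R14, R15, R16, Itest} → V_1 = -0.001088
Node n2: branches {R2, R6, R8, R9, R11, R13, R14} → V_2 = -9.210e-05
Node n3: branches {R1, R2, R3, R5, R7, R8, R11, R12, R15, R16} → V_3 = -0.0008626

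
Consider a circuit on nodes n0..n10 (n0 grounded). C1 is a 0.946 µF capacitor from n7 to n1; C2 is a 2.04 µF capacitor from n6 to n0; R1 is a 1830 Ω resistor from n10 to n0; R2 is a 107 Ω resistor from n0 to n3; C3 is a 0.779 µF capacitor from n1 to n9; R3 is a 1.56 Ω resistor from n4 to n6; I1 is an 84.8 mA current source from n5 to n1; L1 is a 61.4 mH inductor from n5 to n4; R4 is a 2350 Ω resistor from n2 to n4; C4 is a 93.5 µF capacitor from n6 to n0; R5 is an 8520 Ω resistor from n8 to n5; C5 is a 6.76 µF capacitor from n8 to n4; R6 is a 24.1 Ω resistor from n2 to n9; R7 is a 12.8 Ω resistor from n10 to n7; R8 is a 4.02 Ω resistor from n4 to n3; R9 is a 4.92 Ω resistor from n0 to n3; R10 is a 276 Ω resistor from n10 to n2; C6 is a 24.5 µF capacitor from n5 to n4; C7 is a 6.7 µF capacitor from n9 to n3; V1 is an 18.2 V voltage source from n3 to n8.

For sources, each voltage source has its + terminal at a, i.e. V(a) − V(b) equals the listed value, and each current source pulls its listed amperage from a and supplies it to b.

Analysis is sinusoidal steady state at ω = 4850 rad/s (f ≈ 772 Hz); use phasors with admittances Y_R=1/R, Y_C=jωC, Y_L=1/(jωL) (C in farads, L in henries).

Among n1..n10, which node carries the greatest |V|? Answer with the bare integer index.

Apply KCL at each of the 10 non-ground nodes and solve the resulting linear system.
Node n1: branches {C1, C3, I1} → V_1 = 5.417-14.34j
Node n2: branches {R4, R6, R10} → V_2 = 0.8563-1.736j
Node n3: branches {R2, R8, R9, C7, V1} → V_3 = 0.007571+1.083j
Node n4: branches {R3, L1, R4, C5, R8, C6} → V_4 = -0.4999-0.3393j
Node n5: branches {I1, L1, R5, C6} → V_5 = -0.4992+0.4131j
Node n6: branches {C2, R3, C4} → V_6 = -0.4894+0.01446j
Node n7: branches {C1, R7} → V_7 = 9.770-6.554j
Node n8: branches {R5, C5, V1} → V_8 = -18.19+1.083j
Node n9: branches {C3, R6, C7} → V_9 = 0.1318-1.352j
Node n10: branches {R1, R7, R10} → V_10 = 9.313-6.298j
Source currents: i(V1)=-0.04871-0.5800j

8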